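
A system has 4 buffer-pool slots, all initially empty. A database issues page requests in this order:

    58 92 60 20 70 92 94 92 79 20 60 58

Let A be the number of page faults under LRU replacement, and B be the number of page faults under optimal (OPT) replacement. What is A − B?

2

Under LRU: F F F F F . F . F F F F → 10 faults.
Under OPT: F F F F F . F . F . . F → 8 faults.
A − B = 10 − 8 = 2.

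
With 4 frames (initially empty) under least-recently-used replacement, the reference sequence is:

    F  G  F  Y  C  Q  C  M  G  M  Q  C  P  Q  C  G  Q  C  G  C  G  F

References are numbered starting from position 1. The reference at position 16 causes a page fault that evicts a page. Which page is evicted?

pos 1: F → fault, frames [F]
pos 2: G → fault, frames [F, G]
pos 3: F → hit
pos 4: Y → fault, frames [G, F, Y]
pos 5: C → fault, frames [G, F, Y, C]
pos 6: Q → fault, evict G, frames [F, Y, C, Q]
pos 7: C → hit
pos 8: M → fault, evict F, frames [Y, Q, C, M]
pos 9: G → fault, evict Y, frames [Q, C, M, G]
pos 10: M → hit
pos 11: Q → hit
pos 12: C → hit
pos 13: P → fault, evict G, frames [M, Q, C, P]
pos 14: Q → hit
pos 15: C → hit
pos 16: G → fault, evict M, frames [P, Q, C, G]
At position 16, page M is evicted.

M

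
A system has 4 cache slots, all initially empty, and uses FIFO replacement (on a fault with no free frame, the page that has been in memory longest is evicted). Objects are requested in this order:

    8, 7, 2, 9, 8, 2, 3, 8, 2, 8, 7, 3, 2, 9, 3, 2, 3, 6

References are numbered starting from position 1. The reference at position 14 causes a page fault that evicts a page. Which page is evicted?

3

pos 1: 8 → miss, frames (8)
pos 2: 7 → miss, frames (8 7)
pos 3: 2 → miss, frames (8 7 2)
pos 4: 9 → miss, frames (8 7 2 9)
pos 5: 8 → hit
pos 6: 2 → hit
pos 7: 3 → miss, evict 8, frames (7 2 9 3)
pos 8: 8 → miss, evict 7, frames (2 9 3 8)
pos 9: 2 → hit
pos 10: 8 → hit
pos 11: 7 → miss, evict 2, frames (9 3 8 7)
pos 12: 3 → hit
pos 13: 2 → miss, evict 9, frames (3 8 7 2)
pos 14: 9 → miss, evict 3, frames (8 7 2 9)
At position 14, page 3 is evicted.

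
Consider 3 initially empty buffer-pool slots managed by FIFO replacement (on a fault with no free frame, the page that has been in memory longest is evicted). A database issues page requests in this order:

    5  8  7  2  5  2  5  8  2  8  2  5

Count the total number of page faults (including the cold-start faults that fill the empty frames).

5 -> fault, frames [5]
8 -> fault, frames [5, 8]
7 -> fault, frames [5, 8, 7]
2 -> fault, evict 5, frames [8, 7, 2]
5 -> fault, evict 8, frames [7, 2, 5]
2 -> hit
5 -> hit
8 -> fault, evict 7, frames [2, 5, 8]
2 -> hit
8 -> hit
2 -> hit
5 -> hit
Page faults: 6.

6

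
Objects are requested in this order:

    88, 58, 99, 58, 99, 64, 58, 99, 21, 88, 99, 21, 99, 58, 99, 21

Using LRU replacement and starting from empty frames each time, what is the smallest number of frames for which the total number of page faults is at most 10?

f=1: 16 faults
f=2: 12 faults
f=3: 7 faults
f=4: 6 faults
f=5: 5 faults
Smallest f with faults ≤ 10 is 3.

3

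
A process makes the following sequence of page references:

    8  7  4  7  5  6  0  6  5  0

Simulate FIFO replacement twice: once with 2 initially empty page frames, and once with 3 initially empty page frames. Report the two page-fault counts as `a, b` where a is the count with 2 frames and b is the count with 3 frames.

2 frames: F F F . F F F . F . → 7 faults.
3 frames: F F F . F F F . . . → 6 faults.
6 < 7: adding a frame reduced faults, as is typical.

7, 6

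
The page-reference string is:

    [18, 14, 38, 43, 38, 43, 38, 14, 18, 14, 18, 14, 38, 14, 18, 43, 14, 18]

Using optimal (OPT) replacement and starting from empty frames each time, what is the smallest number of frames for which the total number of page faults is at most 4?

4

f=1: 18 faults
f=2: 10 faults
f=3: 6 faults
f=4: 4 faults
Smallest f with faults ≤ 4 is 4.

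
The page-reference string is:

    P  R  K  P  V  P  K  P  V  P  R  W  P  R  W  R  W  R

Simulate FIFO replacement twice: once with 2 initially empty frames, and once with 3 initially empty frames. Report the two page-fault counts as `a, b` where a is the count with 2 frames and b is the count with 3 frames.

13, 7

2 frames: F F F F F . F F F . F F F F F . . . → 13 faults.
3 frames: F F F . F F . . . . F F . . . . . . → 7 faults.
7 < 13: adding a frame reduced faults, as is typical.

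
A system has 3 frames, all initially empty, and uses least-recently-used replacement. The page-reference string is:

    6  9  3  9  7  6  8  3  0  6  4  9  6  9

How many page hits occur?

3

6 → miss, frames {6}
9 → miss, frames {6,9}
3 → miss, frames {6,9,3}
9 → hit
7 → miss, evict 6, frames {3,9,7}
6 → miss, evict 3, frames {9,7,6}
8 → miss, evict 9, frames {7,6,8}
3 → miss, evict 7, frames {6,8,3}
0 → miss, evict 6, frames {8,3,0}
6 → miss, evict 8, frames {3,0,6}
4 → miss, evict 3, frames {0,6,4}
9 → miss, evict 0, frames {6,4,9}
6 → hit
9 → hit
Hits: 3.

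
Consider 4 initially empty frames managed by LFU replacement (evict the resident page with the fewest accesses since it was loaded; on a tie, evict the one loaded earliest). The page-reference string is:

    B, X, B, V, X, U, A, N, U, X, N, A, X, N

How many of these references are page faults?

8

B -> fault, frames {B}
X -> fault, frames {B,X}
B -> hit
V -> fault, frames {B,X,V}
X -> hit
U -> fault, frames {B,X,V,U}
A -> fault, evict V, frames {B,X,U,A}
N -> fault, evict U, frames {B,X,A,N}
U -> fault, evict A, frames {B,X,N,U}
X -> hit
N -> hit
A -> fault, evict U, frames {B,X,N,A}
X -> hit
N -> hit
Page faults: 8.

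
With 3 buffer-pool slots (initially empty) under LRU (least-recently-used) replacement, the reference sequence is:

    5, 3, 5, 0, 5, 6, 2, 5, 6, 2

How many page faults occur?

5 -> miss, frames [5]
3 -> miss, frames [5, 3]
5 -> hit
0 -> miss, frames [3, 5, 0]
5 -> hit
6 -> miss, evict 3, frames [0, 5, 6]
2 -> miss, evict 0, frames [5, 6, 2]
5 -> hit
6 -> hit
2 -> hit
Page faults: 5.

5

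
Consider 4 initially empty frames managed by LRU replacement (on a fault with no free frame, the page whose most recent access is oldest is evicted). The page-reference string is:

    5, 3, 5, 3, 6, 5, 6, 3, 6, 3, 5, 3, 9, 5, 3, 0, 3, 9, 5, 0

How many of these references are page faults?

5

5 → miss, frames {5}
3 → miss, frames {5,3}
5 → hit
3 → hit
6 → miss, frames {5,3,6}
5 → hit
6 → hit
3 → hit
6 → hit
3 → hit
5 → hit
3 → hit
9 → miss, frames {6,5,3,9}
5 → hit
3 → hit
0 → miss, evict 6, frames {9,5,3,0}
3 → hit
9 → hit
5 → hit
0 → hit
Page faults: 5.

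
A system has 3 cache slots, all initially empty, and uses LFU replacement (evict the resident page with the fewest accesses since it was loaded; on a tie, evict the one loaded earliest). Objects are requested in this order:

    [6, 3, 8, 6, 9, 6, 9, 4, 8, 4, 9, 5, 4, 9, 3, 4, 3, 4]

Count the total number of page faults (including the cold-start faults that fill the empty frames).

13

6 -> fault, frames [6]
3 -> fault, frames [6, 3]
8 -> fault, frames [6, 3, 8]
6 -> hit
9 -> fault, evict 3, frames [6, 8, 9]
6 -> hit
9 -> hit
4 -> fault, evict 8, frames [6, 9, 4]
8 -> fault, evict 4, frames [6, 9, 8]
4 -> fault, evict 8, frames [6, 9, 4]
9 -> hit
5 -> fault, evict 4, frames [6, 9, 5]
4 -> fault, evict 5, frames [6, 9, 4]
9 -> hit
3 -> fault, evict 4, frames [6, 9, 3]
4 -> fault, evict 3, frames [6, 9, 4]
3 -> fault, evict 4, frames [6, 9, 3]
4 -> fault, evict 3, frames [6, 9, 4]
Page faults: 13.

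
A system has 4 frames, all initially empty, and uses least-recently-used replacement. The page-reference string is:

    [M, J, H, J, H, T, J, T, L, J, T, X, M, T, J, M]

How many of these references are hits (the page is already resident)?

9

M: fault, frames [M]
J: fault, frames [M, J]
H: fault, frames [M, J, H]
J: hit
H: hit
T: fault, frames [M, J, H, T]
J: hit
T: hit
L: fault, evict M, frames [H, J, T, L]
J: hit
T: hit
X: fault, evict H, frames [L, J, T, X]
M: fault, evict L, frames [J, T, X, M]
T: hit
J: hit
M: hit
Hits: 9.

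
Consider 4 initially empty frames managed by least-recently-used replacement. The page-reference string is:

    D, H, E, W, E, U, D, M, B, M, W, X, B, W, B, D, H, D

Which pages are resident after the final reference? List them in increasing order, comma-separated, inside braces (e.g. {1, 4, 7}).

D -> miss, frames {D}
H -> miss, frames {D,H}
E -> miss, frames {D,H,E}
W -> miss, frames {D,H,E,W}
E -> hit
U -> miss, evict D, frames {H,W,E,U}
D -> miss, evict H, frames {W,E,U,D}
M -> miss, evict W, frames {E,U,D,M}
B -> miss, evict E, frames {U,D,M,B}
M -> hit
W -> miss, evict U, frames {D,B,M,W}
X -> miss, evict D, frames {B,M,W,X}
B -> hit
W -> hit
B -> hit
D -> miss, evict M, frames {X,W,B,D}
H -> miss, evict X, frames {W,B,D,H}
D -> hit

{B, D, H, W}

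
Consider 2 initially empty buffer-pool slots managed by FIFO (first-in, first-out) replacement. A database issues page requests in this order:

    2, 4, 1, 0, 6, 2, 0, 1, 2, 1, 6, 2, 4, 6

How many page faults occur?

11

2 -> fault, frames (2)
4 -> fault, frames (2 4)
1 -> fault, evict 2, frames (4 1)
0 -> fault, evict 4, frames (1 0)
6 -> fault, evict 1, frames (0 6)
2 -> fault, evict 0, frames (6 2)
0 -> fault, evict 6, frames (2 0)
1 -> fault, evict 2, frames (0 1)
2 -> fault, evict 0, frames (1 2)
1 -> hit
6 -> fault, evict 1, frames (2 6)
2 -> hit
4 -> fault, evict 2, frames (6 4)
6 -> hit
Page faults: 11.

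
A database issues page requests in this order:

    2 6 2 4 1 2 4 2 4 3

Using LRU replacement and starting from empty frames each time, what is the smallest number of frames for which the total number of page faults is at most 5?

3

f=1: 10 faults
f=2: 7 faults
f=3: 5 faults
f=4: 5 faults
f=5: 5 faults
Smallest f with faults ≤ 5 is 3.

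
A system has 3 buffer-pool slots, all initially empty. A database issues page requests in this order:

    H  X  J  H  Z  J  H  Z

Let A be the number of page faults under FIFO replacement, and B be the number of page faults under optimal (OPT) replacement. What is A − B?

1

Under FIFO: F F F . F . F . → 5 faults.
Under OPT: F F F . F . . . → 4 faults.
A − B = 5 − 4 = 1.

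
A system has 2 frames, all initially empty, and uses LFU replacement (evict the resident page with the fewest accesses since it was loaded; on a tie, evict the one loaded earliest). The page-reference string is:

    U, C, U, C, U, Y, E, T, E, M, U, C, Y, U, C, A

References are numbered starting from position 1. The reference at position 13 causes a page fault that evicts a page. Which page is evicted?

pos 1: U: miss, frames [U]
pos 2: C: miss, frames [U, C]
pos 3: U: hit
pos 4: C: hit
pos 5: U: hit
pos 6: Y: miss, evict C, frames [U, Y]
pos 7: E: miss, evict Y, frames [U, E]
pos 8: T: miss, evict E, frames [U, T]
pos 9: E: miss, evict T, frames [U, E]
pos 10: M: miss, evict E, frames [U, M]
pos 11: U: hit
pos 12: C: miss, evict M, frames [U, C]
pos 13: Y: miss, evict C, frames [U, Y]
At position 13, page C is evicted.

C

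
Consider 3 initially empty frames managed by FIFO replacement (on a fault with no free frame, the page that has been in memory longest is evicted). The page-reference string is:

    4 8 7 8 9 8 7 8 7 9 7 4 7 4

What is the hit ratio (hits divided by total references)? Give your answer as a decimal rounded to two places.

0.64

4 → fault, frames {4}
8 → fault, frames {4,8}
7 → fault, frames {4,8,7}
8 → hit
9 → fault, evict 4, frames {8,7,9}
8 → hit
7 → hit
8 → hit
7 → hit
9 → hit
7 → hit
4 → fault, evict 8, frames {7,9,4}
7 → hit
4 → hit
Hits: 9 of 14 references → 9/14 = 0.6429.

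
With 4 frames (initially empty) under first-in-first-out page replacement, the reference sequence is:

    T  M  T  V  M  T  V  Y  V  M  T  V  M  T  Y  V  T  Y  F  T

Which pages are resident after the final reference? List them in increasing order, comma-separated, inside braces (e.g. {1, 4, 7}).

{F, T, V, Y}

T: miss, frames {T}
M: miss, frames {T,M}
T: hit
V: miss, frames {T,M,V}
M: hit
T: hit
V: hit
Y: miss, frames {T,M,V,Y}
V: hit
M: hit
T: hit
V: hit
M: hit
T: hit
Y: hit
V: hit
T: hit
Y: hit
F: miss, evict T, frames {M,V,Y,F}
T: miss, evict M, frames {V,Y,F,T}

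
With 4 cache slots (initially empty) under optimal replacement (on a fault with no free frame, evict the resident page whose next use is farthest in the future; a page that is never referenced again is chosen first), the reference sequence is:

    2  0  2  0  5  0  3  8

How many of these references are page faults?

2 -> fault, frames [2]
0 -> fault, frames [2, 0]
2 -> hit
0 -> hit
5 -> fault, frames [2, 0, 5]
0 -> hit
3 -> fault, frames [2, 0, 5, 3]
8 -> fault, evict 3, frames [2, 0, 5, 8]
Page faults: 5.

5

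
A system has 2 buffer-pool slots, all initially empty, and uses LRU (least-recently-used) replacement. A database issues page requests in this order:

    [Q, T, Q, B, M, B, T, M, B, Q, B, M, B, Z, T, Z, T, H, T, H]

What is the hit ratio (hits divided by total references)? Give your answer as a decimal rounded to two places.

0.40

Q -> fault, frames (Q)
T -> fault, frames (Q T)
Q -> hit
B -> fault, evict T, frames (Q B)
M -> fault, evict Q, frames (B M)
B -> hit
T -> fault, evict M, frames (B T)
M -> fault, evict B, frames (T M)
B -> fault, evict T, frames (M B)
Q -> fault, evict M, frames (B Q)
B -> hit
M -> fault, evict Q, frames (B M)
B -> hit
Z -> fault, evict M, frames (B Z)
T -> fault, evict B, frames (Z T)
Z -> hit
T -> hit
H -> fault, evict Z, frames (T H)
T -> hit
H -> hit
Hits: 8 of 20 references → 8/20 = 0.4000.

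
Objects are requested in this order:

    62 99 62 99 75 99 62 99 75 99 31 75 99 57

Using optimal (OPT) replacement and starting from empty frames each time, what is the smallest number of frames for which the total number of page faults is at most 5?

f=1: 14 faults
f=2: 8 faults
f=3: 5 faults
f=4: 5 faults
f=5: 5 faults
Smallest f with faults ≤ 5 is 3.

3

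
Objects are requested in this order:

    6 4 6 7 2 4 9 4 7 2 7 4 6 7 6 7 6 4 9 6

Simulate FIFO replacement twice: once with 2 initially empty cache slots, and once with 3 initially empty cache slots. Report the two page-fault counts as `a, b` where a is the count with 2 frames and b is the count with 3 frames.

2 frames: F F . F F F F . F F . F F F . . . F F F → 14 faults.
3 frames: F F . F F . F F F F . . F . . . . F F . → 11 faults.
11 < 14: adding a frame reduced faults, as is typical.

14, 11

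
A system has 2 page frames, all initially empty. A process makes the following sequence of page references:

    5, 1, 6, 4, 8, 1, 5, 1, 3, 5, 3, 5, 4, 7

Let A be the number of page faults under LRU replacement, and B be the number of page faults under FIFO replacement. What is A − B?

Under LRU: F F F F F F F . F F . . F F → 11 faults.
Under FIFO: F F F F F F F . F . . . F F → 10 faults.
A − B = 11 − 10 = 1.

1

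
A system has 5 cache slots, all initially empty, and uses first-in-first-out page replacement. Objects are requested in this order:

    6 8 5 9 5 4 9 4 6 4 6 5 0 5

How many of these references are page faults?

6

6 → miss, frames [6]
8 → miss, frames [6, 8]
5 → miss, frames [6, 8, 5]
9 → miss, frames [6, 8, 5, 9]
5 → hit
4 → miss, frames [6, 8, 5, 9, 4]
9 → hit
4 → hit
6 → hit
4 → hit
6 → hit
5 → hit
0 → miss, evict 6, frames [8, 5, 9, 4, 0]
5 → hit
Page faults: 6.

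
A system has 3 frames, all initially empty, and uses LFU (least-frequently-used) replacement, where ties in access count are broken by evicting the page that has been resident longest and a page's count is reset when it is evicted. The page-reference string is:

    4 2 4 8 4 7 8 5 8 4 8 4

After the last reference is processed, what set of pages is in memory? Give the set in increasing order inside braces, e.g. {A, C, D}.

{4, 5, 8}

4 -> fault, frames (4)
2 -> fault, frames (4 2)
4 -> hit
8 -> fault, frames (4 2 8)
4 -> hit
7 -> fault, evict 2, frames (4 8 7)
8 -> hit
5 -> fault, evict 7, frames (4 8 5)
8 -> hit
4 -> hit
8 -> hit
4 -> hit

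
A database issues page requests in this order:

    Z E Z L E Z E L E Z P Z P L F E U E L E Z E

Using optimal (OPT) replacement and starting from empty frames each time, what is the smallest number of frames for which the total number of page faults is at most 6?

f=1: 22 faults
f=2: 13 faults
f=3: 8 faults
f=4: 6 faults
f=5: 6 faults
f=6: 6 faults
Smallest f with faults ≤ 6 is 4.

4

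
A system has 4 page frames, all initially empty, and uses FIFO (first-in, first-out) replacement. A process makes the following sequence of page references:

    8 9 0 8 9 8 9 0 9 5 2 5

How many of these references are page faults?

5

8: fault, frames {8}
9: fault, frames {8,9}
0: fault, frames {8,9,0}
8: hit
9: hit
8: hit
9: hit
0: hit
9: hit
5: fault, frames {8,9,0,5}
2: fault, evict 8, frames {9,0,5,2}
5: hit
Page faults: 5.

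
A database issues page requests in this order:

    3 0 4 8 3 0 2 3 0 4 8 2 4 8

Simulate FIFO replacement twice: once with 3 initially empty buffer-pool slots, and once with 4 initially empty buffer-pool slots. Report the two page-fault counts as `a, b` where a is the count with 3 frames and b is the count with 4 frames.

3 frames: F F F F F F F . . F F . . . → 9 faults.
4 frames: F F F F . . F F F F F F . . → 10 faults.
10 > 9: adding a frame increased faults — Belady's anomaly.

9, 10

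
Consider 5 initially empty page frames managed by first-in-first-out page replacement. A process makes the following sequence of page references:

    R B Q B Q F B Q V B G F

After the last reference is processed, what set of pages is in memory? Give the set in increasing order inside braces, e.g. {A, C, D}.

{B, F, G, Q, V}

R: miss, frames [R]
B: miss, frames [R, B]
Q: miss, frames [R, B, Q]
B: hit
Q: hit
F: miss, frames [R, B, Q, F]
B: hit
Q: hit
V: miss, frames [R, B, Q, F, V]
B: hit
G: miss, evict R, frames [B, Q, F, V, G]
F: hit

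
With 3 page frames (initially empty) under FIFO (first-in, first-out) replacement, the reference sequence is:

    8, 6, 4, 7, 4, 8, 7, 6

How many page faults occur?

8 → miss, frames {8}
6 → miss, frames {8,6}
4 → miss, frames {8,6,4}
7 → miss, evict 8, frames {6,4,7}
4 → hit
8 → miss, evict 6, frames {4,7,8}
7 → hit
6 → miss, evict 4, frames {7,8,6}
Page faults: 6.

6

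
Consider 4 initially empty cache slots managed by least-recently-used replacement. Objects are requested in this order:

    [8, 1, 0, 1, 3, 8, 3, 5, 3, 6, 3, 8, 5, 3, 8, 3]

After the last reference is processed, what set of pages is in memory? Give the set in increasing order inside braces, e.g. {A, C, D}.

{3, 5, 6, 8}

8: miss, frames (8)
1: miss, frames (8 1)
0: miss, frames (8 1 0)
1: hit
3: miss, frames (8 0 1 3)
8: hit
3: hit
5: miss, evict 0, frames (1 8 3 5)
3: hit
6: miss, evict 1, frames (8 5 3 6)
3: hit
8: hit
5: hit
3: hit
8: hit
3: hit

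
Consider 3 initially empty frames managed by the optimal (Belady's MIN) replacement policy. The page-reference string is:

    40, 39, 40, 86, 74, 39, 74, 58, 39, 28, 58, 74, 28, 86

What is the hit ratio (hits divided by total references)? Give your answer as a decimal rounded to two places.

0.50

40 -> miss, frames {40}
39 -> miss, frames {40,39}
40 -> hit
86 -> miss, frames {40,39,86}
74 -> miss, evict 40, frames {39,86,74}
39 -> hit
74 -> hit
58 -> miss, evict 86, frames {39,74,58}
39 -> hit
28 -> miss, evict 39, frames {74,58,28}
58 -> hit
74 -> hit
28 -> hit
86 -> miss, evict 28, frames {74,58,86}
Hits: 7 of 14 references → 7/14 = 0.5000.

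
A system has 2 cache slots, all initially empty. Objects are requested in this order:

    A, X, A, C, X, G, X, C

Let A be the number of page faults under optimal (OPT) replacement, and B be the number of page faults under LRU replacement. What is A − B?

Under OPT: F F . F . F . F → 5 faults.
Under LRU: F F . F F F . F → 6 faults.
A − B = 5 − 6 = -1.

-1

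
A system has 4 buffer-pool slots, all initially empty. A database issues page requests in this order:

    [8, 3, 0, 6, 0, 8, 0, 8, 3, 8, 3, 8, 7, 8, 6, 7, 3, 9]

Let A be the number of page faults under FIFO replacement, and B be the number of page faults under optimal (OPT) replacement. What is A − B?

2

Under FIFO: F F F F . . . . . . . . F F . . F F → 8 faults.
Under OPT: F F F F . . . . . . . . F . . . . F → 6 faults.
A − B = 8 − 6 = 2.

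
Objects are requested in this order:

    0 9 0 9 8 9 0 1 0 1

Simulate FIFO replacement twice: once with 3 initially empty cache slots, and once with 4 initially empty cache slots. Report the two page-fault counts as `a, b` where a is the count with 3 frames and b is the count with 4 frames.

5, 4

3 frames: F F . . F . . F F . → 5 faults.
4 frames: F F . . F . . F . . → 4 faults.
4 < 5: adding a frame reduced faults, as is typical.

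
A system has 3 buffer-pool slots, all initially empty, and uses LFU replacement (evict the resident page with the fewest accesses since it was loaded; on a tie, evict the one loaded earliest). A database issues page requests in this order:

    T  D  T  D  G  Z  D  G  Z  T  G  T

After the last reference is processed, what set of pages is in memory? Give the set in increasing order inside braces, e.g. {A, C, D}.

{D, G, T}

T -> fault, frames (T)
D -> fault, frames (T D)
T -> hit
D -> hit
G -> fault, frames (T D G)
Z -> fault, evict G, frames (T D Z)
D -> hit
G -> fault, evict Z, frames (T D G)
Z -> fault, evict G, frames (T D Z)
T -> hit
G -> fault, evict Z, frames (T D G)
T -> hit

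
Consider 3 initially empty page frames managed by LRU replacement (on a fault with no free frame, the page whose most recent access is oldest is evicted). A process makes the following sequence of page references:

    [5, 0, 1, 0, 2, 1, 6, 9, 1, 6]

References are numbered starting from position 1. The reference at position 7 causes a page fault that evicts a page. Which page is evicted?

pos 1: 5 -> miss, frames (5)
pos 2: 0 -> miss, frames (5 0)
pos 3: 1 -> miss, frames (5 0 1)
pos 4: 0 -> hit
pos 5: 2 -> miss, evict 5, frames (1 0 2)
pos 6: 1 -> hit
pos 7: 6 -> miss, evict 0, frames (2 1 6)
At position 7, page 0 is evicted.

0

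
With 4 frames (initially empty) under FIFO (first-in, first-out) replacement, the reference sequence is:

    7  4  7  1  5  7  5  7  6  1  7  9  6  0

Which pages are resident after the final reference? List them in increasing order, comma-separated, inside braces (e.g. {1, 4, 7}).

{0, 6, 7, 9}

7: miss, frames {7}
4: miss, frames {7,4}
7: hit
1: miss, frames {7,4,1}
5: miss, frames {7,4,1,5}
7: hit
5: hit
7: hit
6: miss, evict 7, frames {4,1,5,6}
1: hit
7: miss, evict 4, frames {1,5,6,7}
9: miss, evict 1, frames {5,6,7,9}
6: hit
0: miss, evict 5, frames {6,7,9,0}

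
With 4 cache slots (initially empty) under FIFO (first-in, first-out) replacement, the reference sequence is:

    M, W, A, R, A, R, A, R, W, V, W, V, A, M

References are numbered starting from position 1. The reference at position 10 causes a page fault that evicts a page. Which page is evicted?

M

pos 1: M: fault, frames {M}
pos 2: W: fault, frames {M,W}
pos 3: A: fault, frames {M,W,A}
pos 4: R: fault, frames {M,W,A,R}
pos 5: A: hit
pos 6: R: hit
pos 7: A: hit
pos 8: R: hit
pos 9: W: hit
pos 10: V: fault, evict M, frames {W,A,R,V}
At position 10, page M is evicted.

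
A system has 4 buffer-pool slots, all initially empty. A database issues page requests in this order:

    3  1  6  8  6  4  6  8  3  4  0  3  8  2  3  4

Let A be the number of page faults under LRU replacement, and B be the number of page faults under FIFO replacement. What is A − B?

1

Under LRU: F F F F . F . . F . F . . F . F → 9 faults.
Under FIFO: F F F F . F . . F . F . . F . . → 8 faults.
A − B = 9 − 8 = 1.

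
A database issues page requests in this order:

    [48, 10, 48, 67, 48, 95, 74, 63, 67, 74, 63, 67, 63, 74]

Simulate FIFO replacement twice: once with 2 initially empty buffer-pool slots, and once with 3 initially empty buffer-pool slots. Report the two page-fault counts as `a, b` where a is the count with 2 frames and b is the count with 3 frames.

12, 7

2 frames: F F . F F F F F F F F F . F → 12 faults.
3 frames: F F . F . F F F F . . . . . → 7 faults.
7 < 12: adding a frame reduced faults, as is typical.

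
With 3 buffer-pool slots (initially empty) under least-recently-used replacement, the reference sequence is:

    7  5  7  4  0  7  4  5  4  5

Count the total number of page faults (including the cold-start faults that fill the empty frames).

7 -> fault, frames [7]
5 -> fault, frames [7, 5]
7 -> hit
4 -> fault, frames [5, 7, 4]
0 -> fault, evict 5, frames [7, 4, 0]
7 -> hit
4 -> hit
5 -> fault, evict 0, frames [7, 4, 5]
4 -> hit
5 -> hit
Page faults: 5.

5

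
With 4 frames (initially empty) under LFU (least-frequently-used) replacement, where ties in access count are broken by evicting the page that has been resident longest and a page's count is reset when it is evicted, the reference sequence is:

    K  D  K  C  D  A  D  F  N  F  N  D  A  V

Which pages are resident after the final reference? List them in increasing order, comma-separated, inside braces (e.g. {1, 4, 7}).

K -> miss, frames [K]
D -> miss, frames [K, D]
K -> hit
C -> miss, frames [K, D, C]
D -> hit
A -> miss, frames [K, D, C, A]
D -> hit
F -> miss, evict C, frames [K, D, A, F]
N -> miss, evict A, frames [K, D, F, N]
F -> hit
N -> hit
D -> hit
A -> miss, evict K, frames [D, F, N, A]
V -> miss, evict A, frames [D, F, N, V]

{D, F, N, V}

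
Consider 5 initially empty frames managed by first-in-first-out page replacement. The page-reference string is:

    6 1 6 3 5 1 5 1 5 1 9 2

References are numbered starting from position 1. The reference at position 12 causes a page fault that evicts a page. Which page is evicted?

6

pos 1: 6 → miss, frames (6)
pos 2: 1 → miss, frames (6 1)
pos 3: 6 → hit
pos 4: 3 → miss, frames (6 1 3)
pos 5: 5 → miss, frames (6 1 3 5)
pos 6: 1 → hit
pos 7: 5 → hit
pos 8: 1 → hit
pos 9: 5 → hit
pos 10: 1 → hit
pos 11: 9 → miss, frames (6 1 3 5 9)
pos 12: 2 → miss, evict 6, frames (1 3 5 9 2)
At position 12, page 6 is evicted.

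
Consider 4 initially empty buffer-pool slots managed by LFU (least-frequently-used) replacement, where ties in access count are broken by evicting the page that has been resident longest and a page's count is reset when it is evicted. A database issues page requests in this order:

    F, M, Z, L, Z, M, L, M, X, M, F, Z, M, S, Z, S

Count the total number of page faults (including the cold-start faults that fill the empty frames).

F → fault, frames (F)
M → fault, frames (F M)
Z → fault, frames (F M Z)
L → fault, frames (F M Z L)
Z → hit
M → hit
L → hit
M → hit
X → fault, evict F, frames (M Z L X)
M → hit
F → fault, evict X, frames (M Z L F)
Z → hit
M → hit
S → fault, evict F, frames (M Z L S)
Z → hit
S → hit
Page faults: 7.

7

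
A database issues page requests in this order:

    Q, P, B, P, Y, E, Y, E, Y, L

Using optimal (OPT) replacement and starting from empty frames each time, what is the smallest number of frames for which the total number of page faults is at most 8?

f=1: 10 faults
f=2: 6 faults
f=3: 6 faults
f=4: 6 faults
f=5: 6 faults
f=6: 6 faults
Smallest f with faults ≤ 8 is 2.

2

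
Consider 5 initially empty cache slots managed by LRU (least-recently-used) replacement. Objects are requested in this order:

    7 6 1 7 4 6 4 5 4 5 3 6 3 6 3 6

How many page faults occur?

7: fault, frames (7)
6: fault, frames (7 6)
1: fault, frames (7 6 1)
7: hit
4: fault, frames (6 1 7 4)
6: hit
4: hit
5: fault, frames (1 7 6 4 5)
4: hit
5: hit
3: fault, evict 1, frames (7 6 4 5 3)
6: hit
3: hit
6: hit
3: hit
6: hit
Page faults: 6.

6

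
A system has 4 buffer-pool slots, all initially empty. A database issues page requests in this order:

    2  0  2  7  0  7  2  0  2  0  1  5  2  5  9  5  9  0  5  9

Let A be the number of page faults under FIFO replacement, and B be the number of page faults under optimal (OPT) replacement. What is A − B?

2

Under FIFO: F F . F . . . . . . F F F . F . . F . . → 8 faults.
Under OPT: F F . F . . . . . . F F . . F . . . . . → 6 faults.
A − B = 8 − 6 = 2.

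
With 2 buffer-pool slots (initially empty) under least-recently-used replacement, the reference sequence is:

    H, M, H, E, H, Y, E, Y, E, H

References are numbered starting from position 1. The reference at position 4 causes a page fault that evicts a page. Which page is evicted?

pos 1: H → fault, frames (H)
pos 2: M → fault, frames (H M)
pos 3: H → hit
pos 4: E → fault, evict M, frames (H E)
At position 4, page M is evicted.

M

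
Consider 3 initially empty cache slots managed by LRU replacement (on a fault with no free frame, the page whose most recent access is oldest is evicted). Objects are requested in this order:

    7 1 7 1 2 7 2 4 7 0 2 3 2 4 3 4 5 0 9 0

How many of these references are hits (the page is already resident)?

7: fault, frames [7]
1: fault, frames [7, 1]
7: hit
1: hit
2: fault, frames [7, 1, 2]
7: hit
2: hit
4: fault, evict 1, frames [7, 2, 4]
7: hit
0: fault, evict 2, frames [4, 7, 0]
2: fault, evict 4, frames [7, 0, 2]
3: fault, evict 7, frames [0, 2, 3]
2: hit
4: fault, evict 0, frames [3, 2, 4]
3: hit
4: hit
5: fault, evict 2, frames [3, 4, 5]
0: fault, evict 3, frames [4, 5, 0]
9: fault, evict 4, frames [5, 0, 9]
0: hit
Hits: 9.

9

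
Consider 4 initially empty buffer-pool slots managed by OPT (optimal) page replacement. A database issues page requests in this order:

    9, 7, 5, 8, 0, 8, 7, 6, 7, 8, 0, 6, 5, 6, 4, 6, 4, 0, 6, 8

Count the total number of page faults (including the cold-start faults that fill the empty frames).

9: miss, frames [9]
7: miss, frames [9, 7]
5: miss, frames [9, 7, 5]
8: miss, frames [9, 7, 5, 8]
0: miss, evict 9, frames [7, 5, 8, 0]
8: hit
7: hit
6: miss, evict 5, frames [7, 8, 0, 6]
7: hit
8: hit
0: hit
6: hit
5: miss, evict 7, frames [8, 0, 6, 5]
6: hit
4: miss, evict 5, frames [8, 0, 6, 4]
6: hit
4: hit
0: hit
6: hit
8: hit
Page faults: 8.

8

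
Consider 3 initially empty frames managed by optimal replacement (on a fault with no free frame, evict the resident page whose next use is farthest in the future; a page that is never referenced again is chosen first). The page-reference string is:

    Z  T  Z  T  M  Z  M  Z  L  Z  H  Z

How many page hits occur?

Z -> fault, frames [Z]
T -> fault, frames [Z, T]
Z -> hit
T -> hit
M -> fault, frames [Z, T, M]
Z -> hit
M -> hit
Z -> hit
L -> fault, evict M, frames [Z, T, L]
Z -> hit
H -> fault, evict L, frames [Z, T, H]
Z -> hit
Hits: 7.

7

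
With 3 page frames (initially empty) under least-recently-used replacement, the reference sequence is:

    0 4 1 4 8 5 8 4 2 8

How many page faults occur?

0 → miss, frames {0}
4 → miss, frames {0,4}
1 → miss, frames {0,4,1}
4 → hit
8 → miss, evict 0, frames {1,4,8}
5 → miss, evict 1, frames {4,8,5}
8 → hit
4 → hit
2 → miss, evict 5, frames {8,4,2}
8 → hit
Page faults: 6.

6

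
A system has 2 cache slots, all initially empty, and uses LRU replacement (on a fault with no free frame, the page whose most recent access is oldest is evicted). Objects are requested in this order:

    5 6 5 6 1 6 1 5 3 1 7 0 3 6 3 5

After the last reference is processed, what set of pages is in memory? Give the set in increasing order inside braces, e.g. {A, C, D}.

{3, 5}

5: fault, frames [5]
6: fault, frames [5, 6]
5: hit
6: hit
1: fault, evict 5, frames [6, 1]
6: hit
1: hit
5: fault, evict 6, frames [1, 5]
3: fault, evict 1, frames [5, 3]
1: fault, evict 5, frames [3, 1]
7: fault, evict 3, frames [1, 7]
0: fault, evict 1, frames [7, 0]
3: fault, evict 7, frames [0, 3]
6: fault, evict 0, frames [3, 6]
3: hit
5: fault, evict 6, frames [3, 5]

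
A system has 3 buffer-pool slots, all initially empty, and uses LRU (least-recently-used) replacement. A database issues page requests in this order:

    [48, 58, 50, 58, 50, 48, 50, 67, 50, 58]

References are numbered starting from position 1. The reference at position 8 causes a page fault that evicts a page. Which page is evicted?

58

pos 1: 48 → miss, frames [48]
pos 2: 58 → miss, frames [48, 58]
pos 3: 50 → miss, frames [48, 58, 50]
pos 4: 58 → hit
pos 5: 50 → hit
pos 6: 48 → hit
pos 7: 50 → hit
pos 8: 67 → miss, evict 58, frames [48, 50, 67]
At position 8, page 58 is evicted.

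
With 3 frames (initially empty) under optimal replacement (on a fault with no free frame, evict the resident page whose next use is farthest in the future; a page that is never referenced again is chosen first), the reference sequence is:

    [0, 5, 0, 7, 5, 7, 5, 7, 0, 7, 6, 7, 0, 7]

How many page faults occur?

4

0: fault, frames {0}
5: fault, frames {0,5}
0: hit
7: fault, frames {0,5,7}
5: hit
7: hit
5: hit
7: hit
0: hit
7: hit
6: fault, evict 5, frames {0,7,6}
7: hit
0: hit
7: hit
Page faults: 4.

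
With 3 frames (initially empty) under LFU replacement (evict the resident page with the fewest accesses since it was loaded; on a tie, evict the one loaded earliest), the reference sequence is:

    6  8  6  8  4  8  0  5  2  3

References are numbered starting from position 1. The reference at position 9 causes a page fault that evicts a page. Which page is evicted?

5

pos 1: 6: miss, frames (6)
pos 2: 8: miss, frames (6 8)
pos 3: 6: hit
pos 4: 8: hit
pos 5: 4: miss, frames (6 8 4)
pos 6: 8: hit
pos 7: 0: miss, evict 4, frames (6 8 0)
pos 8: 5: miss, evict 0, frames (6 8 5)
pos 9: 2: miss, evict 5, frames (6 8 2)
At position 9, page 5 is evicted.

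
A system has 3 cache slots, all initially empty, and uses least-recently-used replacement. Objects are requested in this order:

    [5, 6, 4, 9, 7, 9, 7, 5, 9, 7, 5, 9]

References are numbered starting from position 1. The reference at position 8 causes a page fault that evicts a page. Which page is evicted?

4

pos 1: 5 → miss, frames {5}
pos 2: 6 → miss, frames {5,6}
pos 3: 4 → miss, frames {5,6,4}
pos 4: 9 → miss, evict 5, frames {6,4,9}
pos 5: 7 → miss, evict 6, frames {4,9,7}
pos 6: 9 → hit
pos 7: 7 → hit
pos 8: 5 → miss, evict 4, frames {9,7,5}
At position 8, page 4 is evicted.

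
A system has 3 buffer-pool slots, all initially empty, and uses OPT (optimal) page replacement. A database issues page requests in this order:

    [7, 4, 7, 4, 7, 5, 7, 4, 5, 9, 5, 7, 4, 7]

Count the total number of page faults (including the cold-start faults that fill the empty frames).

7 → miss, frames (7)
4 → miss, frames (7 4)
7 → hit
4 → hit
7 → hit
5 → miss, frames (7 4 5)
7 → hit
4 → hit
5 → hit
9 → miss, evict 4, frames (7 5 9)
5 → hit
7 → hit
4 → miss, evict 9, frames (7 5 4)
7 → hit
Page faults: 5.

5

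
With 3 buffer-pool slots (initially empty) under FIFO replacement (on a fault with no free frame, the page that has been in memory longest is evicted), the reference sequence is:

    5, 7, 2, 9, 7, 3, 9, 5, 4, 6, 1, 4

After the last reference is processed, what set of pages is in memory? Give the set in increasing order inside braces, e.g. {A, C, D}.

{1, 4, 6}

5 → fault, frames {5}
7 → fault, frames {5,7}
2 → fault, frames {5,7,2}
9 → fault, evict 5, frames {7,2,9}
7 → hit
3 → fault, evict 7, frames {2,9,3}
9 → hit
5 → fault, evict 2, frames {9,3,5}
4 → fault, evict 9, frames {3,5,4}
6 → fault, evict 3, frames {5,4,6}
1 → fault, evict 5, frames {4,6,1}
4 → hit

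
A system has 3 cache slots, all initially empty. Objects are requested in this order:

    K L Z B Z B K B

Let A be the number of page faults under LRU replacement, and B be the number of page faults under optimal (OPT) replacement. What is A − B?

1

Under LRU: F F F F . . F . → 5 faults.
Under OPT: F F F F . . . . → 4 faults.
A − B = 5 − 4 = 1.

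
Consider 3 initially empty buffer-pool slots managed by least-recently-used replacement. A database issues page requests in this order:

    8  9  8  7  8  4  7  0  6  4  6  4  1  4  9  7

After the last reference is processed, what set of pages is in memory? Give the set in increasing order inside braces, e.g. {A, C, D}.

8 → miss, frames [8]
9 → miss, frames [8, 9]
8 → hit
7 → miss, frames [9, 8, 7]
8 → hit
4 → miss, evict 9, frames [7, 8, 4]
7 → hit
0 → miss, evict 8, frames [4, 7, 0]
6 → miss, evict 4, frames [7, 0, 6]
4 → miss, evict 7, frames [0, 6, 4]
6 → hit
4 → hit
1 → miss, evict 0, frames [6, 4, 1]
4 → hit
9 → miss, evict 6, frames [1, 4, 9]
7 → miss, evict 1, frames [4, 9, 7]

{4, 7, 9}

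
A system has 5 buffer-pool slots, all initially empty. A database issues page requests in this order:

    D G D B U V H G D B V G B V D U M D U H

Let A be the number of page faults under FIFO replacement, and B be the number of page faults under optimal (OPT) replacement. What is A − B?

Under FIFO: F F . F F F F . F . . F F . . F F . . F → 12 faults.
Under OPT: F F . F F F F . . . . . . . . F F . . . → 8 faults.
A − B = 12 − 8 = 4.

4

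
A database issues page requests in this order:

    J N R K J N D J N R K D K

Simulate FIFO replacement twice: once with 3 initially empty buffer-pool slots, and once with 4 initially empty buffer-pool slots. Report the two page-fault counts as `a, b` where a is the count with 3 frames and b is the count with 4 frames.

9, 10

3 frames: F F F F F F F . . F F . . → 9 faults.
4 frames: F F F F . . F F F F F F . → 10 faults.
10 > 9: adding a frame increased faults — Belady's anomaly.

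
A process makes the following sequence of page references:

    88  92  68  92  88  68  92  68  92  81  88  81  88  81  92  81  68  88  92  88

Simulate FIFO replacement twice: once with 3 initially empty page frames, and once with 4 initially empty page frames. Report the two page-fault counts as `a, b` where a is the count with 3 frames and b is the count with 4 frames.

7, 4

3 frames: F F F . . . . . . F F . . . F . F . . . → 7 faults.
4 frames: F F F . . . . . . F . . . . . . . . . . → 4 faults.
4 < 7: adding a frame reduced faults, as is typical.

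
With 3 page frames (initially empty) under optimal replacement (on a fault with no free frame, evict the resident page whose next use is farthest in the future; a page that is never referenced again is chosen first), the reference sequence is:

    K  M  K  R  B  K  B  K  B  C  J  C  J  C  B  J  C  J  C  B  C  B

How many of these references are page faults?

6

K: miss, frames (K)
M: miss, frames (K M)
K: hit
R: miss, frames (K M R)
B: miss, evict R, frames (K M B)
K: hit
B: hit
K: hit
B: hit
C: miss, evict M, frames (K B C)
J: miss, evict K, frames (B C J)
C: hit
J: hit
C: hit
B: hit
J: hit
C: hit
J: hit
C: hit
B: hit
C: hit
B: hit
Page faults: 6.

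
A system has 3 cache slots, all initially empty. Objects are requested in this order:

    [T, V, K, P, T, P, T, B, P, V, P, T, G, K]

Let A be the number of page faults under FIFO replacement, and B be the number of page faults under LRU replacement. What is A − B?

1

Under FIFO: F F F F F . . F . F F F F F → 11 faults.
Under LRU: F F F F F . . F . F . F F F → 10 faults.
A − B = 11 − 10 = 1.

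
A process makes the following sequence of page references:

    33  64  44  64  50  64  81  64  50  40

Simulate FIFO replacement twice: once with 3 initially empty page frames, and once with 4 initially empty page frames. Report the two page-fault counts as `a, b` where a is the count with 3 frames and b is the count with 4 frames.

3 frames: F F F . F . F F . F → 7 faults.
4 frames: F F F . F . F . . F → 6 faults.
6 < 7: adding a frame reduced faults, as is typical.

7, 6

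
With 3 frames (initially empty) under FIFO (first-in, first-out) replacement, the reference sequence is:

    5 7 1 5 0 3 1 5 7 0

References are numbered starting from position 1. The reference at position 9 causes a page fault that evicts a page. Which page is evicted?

0

pos 1: 5 → miss, frames {5}
pos 2: 7 → miss, frames {5,7}
pos 3: 1 → miss, frames {5,7,1}
pos 4: 5 → hit
pos 5: 0 → miss, evict 5, frames {7,1,0}
pos 6: 3 → miss, evict 7, frames {1,0,3}
pos 7: 1 → hit
pos 8: 5 → miss, evict 1, frames {0,3,5}
pos 9: 7 → miss, evict 0, frames {3,5,7}
At position 9, page 0 is evicted.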